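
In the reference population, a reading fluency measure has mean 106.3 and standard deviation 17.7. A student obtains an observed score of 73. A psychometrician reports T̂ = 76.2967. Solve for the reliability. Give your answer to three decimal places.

T̂ = ρX + (1 − ρ)μ  ⇒  T̂ − μ = ρ(X − μ)
ρ = (T̂ − μ)/(X − μ) = (76.2967 − 106.3) / (73 − 106.3) = -30.0033 / -33.3 = 0.90100

0.901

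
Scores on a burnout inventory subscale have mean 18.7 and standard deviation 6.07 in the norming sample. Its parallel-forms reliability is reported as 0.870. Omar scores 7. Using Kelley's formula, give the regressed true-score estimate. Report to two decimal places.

8.52

T̂ = ρX + (1 − ρ)μ
  = 0.870 × 7 + 0.130 × 18.7
  = 6.090 + 2.4310
  = 8.521
  ≈ 8.52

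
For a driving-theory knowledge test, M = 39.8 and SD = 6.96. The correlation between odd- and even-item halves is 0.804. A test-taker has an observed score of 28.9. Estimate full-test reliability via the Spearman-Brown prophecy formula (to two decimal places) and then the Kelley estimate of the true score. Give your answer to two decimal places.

30.10

Spearman-Brown: ρ = 2r/(1 + r) = 2(0.804)/(1 + 0.804) = 1.6080/1.804 = 0.8914 → 0.89
Weight the observed score by reliability and the mean by (1 − reliability): T̂ = 0.89·28.9 + 0.11·39.8 = 25.721 + 4.378 = 30.099.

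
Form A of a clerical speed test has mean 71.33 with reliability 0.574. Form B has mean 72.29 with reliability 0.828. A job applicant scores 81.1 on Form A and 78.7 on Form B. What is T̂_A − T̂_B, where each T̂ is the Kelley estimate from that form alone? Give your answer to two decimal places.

T̂_A = 0.574(81.1) + 0.426(71.33) = 76.9380
T̂_B = 0.828(78.7) + 0.172(72.29) = 77.5975
T̂_A − T̂_B = -0.6595

-0.66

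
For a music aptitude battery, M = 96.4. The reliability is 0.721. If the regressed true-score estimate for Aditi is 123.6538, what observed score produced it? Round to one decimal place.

T̂ = ρX + (1 − ρ)μ  ⇒  X = (T̂ − (1 − ρ)μ) / ρ
X = (123.6538 − 0.279 × 96.4) / 0.721 = (123.6538 − 26.8956) / 0.721 = 96.7582 / 0.721 = 134.200

134.2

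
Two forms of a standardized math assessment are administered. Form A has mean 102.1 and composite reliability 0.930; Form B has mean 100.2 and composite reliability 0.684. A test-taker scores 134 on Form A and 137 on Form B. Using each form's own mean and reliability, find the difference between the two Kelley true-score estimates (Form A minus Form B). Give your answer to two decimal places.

T̂_A = 0.930(134) + 0.070(102.1) = 131.7670
T̂_B = 0.684(137) + 0.316(100.2) = 125.3712
T̂_A − T̂_B = 6.3958

6.40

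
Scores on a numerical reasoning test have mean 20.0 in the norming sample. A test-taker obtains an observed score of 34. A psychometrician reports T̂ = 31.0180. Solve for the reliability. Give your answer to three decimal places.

0.787

T̂ = ρX + (1 − ρ)μ  ⇒  T̂ − μ = ρ(X − μ)
ρ = (T̂ − μ)/(X − μ) = (31.0180 − 20.0) / (34 − 20.0) = 11.0180 / 14.0 = 0.78700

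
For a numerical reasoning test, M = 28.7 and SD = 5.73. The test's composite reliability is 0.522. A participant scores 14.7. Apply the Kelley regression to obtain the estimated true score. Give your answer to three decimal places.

T̂ = ρX + (1 − ρ)μ
  = 0.522 × 14.7 + 0.478 × 28.7
  = 7.6734 + 13.7186
  = 21.3920
  ≈ 21.392

21.392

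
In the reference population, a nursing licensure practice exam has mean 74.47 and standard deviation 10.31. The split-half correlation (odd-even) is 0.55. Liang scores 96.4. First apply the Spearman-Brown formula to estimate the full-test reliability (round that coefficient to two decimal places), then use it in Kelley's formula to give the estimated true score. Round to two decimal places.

90.04

Spearman-Brown: ρ = 2r/(1 + r) = 2(0.55)/(1 + 0.55) = 1.100/1.55 = 0.7097 → 0.71
T̂ = 0.71(96.4) + 0.29(74.47) = 68.444 + 21.5963 = 90.040 → 90.04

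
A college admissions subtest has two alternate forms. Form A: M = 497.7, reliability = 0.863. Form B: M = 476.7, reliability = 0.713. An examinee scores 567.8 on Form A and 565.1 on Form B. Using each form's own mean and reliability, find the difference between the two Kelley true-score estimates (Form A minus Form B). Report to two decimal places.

T̂_A = 0.863(567.8) + 0.137(497.7) = 558.1963
T̂_B = 0.713(565.1) + 0.287(476.7) = 539.7292
T̂_A − T̂_B = 18.4671

18.47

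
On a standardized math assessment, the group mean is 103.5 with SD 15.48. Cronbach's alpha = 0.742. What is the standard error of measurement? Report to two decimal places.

SEM = SD · √(1 − ρ) = 15.48 × √0.258 = 15.48 × 0.5079 = 7.863

7.86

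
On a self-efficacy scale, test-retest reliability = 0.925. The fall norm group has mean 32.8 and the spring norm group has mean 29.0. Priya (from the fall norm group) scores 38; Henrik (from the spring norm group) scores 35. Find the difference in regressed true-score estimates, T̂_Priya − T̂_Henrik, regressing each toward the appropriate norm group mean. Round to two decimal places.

T̂_Priya = 0.925(38) + 0.075(32.8) = 37.6100
T̂_Henrik = 0.925(35) + 0.075(29.0) = 34.5500
Difference = 37.6100 − 34.5500 = 3.0600

3.06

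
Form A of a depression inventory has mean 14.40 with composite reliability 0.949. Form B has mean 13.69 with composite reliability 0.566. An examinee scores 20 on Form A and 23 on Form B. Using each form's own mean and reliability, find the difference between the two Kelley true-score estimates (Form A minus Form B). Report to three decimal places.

0.755

T̂_A = 0.949(20) + 0.051(14.40) = 19.71440
T̂_B = 0.566(23) + 0.434(13.69) = 18.95946
T̂_A − T̂_B = 0.75494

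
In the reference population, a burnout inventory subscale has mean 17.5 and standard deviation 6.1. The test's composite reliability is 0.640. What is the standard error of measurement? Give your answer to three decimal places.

3.660

SEM = SD · √(1 − ρ) = 6.1 × √0.360 = 6.1 × 0.6000 = 3.6600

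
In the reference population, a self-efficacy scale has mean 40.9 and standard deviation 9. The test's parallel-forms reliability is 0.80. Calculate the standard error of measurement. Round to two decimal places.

4.02

SEM = SD · √(1 − ρ) = 9 × √0.20 = 9 × 0.4472 = 4.025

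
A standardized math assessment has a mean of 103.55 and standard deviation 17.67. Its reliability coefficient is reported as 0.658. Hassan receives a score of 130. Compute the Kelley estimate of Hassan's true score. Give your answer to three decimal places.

120.954

Kelley's formula gives T̂ = 0.658·130 + 0.342·103.55 = 85.540 + 35.41410 = 120.9541.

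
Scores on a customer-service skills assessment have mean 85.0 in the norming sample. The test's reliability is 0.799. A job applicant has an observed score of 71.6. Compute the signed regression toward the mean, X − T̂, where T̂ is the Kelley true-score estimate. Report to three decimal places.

T̂ = 0.799(71.6) + 0.201(85.0) = 57.2084 + 17.0850 = 74.29340 → 74.2934
X − T̂ = 71.6 − 74.2934 = -2.6934 → -2.693

-2.693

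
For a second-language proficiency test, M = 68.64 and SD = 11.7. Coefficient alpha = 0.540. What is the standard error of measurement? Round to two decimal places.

7.94

SEM = SD · √(1 − ρ) = 11.7 × √0.460 = 11.7 × 0.6782 = 7.935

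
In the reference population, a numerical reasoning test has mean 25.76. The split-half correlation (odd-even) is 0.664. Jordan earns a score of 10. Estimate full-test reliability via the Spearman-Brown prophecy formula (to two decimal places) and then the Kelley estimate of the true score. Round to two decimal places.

Spearman-Brown: ρ = 2r/(1 + r) = 2(0.664)/(1 + 0.664) = 1.3280/1.664 = 0.7981 → 0.80
T̂ = ρX + (1 − ρ)μ
  = 0.80 × 10 + 0.20 × 25.76
  = 8.00 + 5.1520
  = 13.152
  ≈ 13.15

13.15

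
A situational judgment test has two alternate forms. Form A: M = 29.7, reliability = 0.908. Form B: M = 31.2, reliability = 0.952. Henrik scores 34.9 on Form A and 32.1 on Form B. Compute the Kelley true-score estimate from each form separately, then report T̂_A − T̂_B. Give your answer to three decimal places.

T̂_A = 0.908(34.9) + 0.092(29.7) = 34.42160
T̂_B = 0.952(32.1) + 0.048(31.2) = 32.05680
T̂_A − T̂_B = 2.36480

2.365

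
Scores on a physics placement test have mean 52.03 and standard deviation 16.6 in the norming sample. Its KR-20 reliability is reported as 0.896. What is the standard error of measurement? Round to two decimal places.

5.35

SEM = SD · √(1 − ρ) = 16.6 × √0.104 = 16.6 × 0.3225 = 5.353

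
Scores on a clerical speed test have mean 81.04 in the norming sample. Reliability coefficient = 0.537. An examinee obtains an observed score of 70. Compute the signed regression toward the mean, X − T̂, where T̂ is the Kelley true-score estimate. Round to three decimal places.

-5.112

T̂ = 0.537(70) + 0.463(81.04) = 37.590 + 37.52152 = 75.11152 → 75.1115
X − T̂ = 70 − 75.1115 = -5.1115 → -5.112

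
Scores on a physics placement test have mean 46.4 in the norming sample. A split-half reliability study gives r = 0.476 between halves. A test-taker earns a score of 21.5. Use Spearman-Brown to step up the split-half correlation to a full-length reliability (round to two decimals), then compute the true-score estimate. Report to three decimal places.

30.464

Spearman-Brown: ρ = 2r/(1 + r) = 2(0.476)/(1 + 0.476) = 0.9520/1.476 = 0.6450 → 0.64
Weight the observed score by reliability and the mean by (1 − reliability): T̂ = 0.64·21.5 + 0.36·46.4 = 13.760 + 16.704 = 30.4640.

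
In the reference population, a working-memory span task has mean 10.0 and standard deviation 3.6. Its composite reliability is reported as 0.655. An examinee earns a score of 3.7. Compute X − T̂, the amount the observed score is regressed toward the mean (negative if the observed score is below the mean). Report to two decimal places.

-2.17

Weight the observed score by reliability and the mean by (1 − reliability): T̂ = 0.655·3.7 + 0.345·10.0 = 2.4235 + 3.4500 = 5.8735.
X − T̂ = 3.7 − 5.873 = -2.173 → -2.17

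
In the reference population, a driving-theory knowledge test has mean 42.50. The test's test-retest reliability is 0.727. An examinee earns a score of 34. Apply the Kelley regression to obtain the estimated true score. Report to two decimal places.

36.32

T̂ = 0.727(34) + 0.273(42.50) = 24.718 + 11.60250 = 36.321 → 36.32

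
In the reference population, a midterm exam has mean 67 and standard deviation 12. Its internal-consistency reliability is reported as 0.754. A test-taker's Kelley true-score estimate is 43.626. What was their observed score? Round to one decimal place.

36.0

T̂ = ρX + (1 − ρ)μ  ⇒  X = (T̂ − (1 − ρ)μ) / ρ
X = (43.626 − 0.246 × 67) / 0.754 = (43.626 − 16.482) / 0.754 = 27.144 / 0.754 = 36.000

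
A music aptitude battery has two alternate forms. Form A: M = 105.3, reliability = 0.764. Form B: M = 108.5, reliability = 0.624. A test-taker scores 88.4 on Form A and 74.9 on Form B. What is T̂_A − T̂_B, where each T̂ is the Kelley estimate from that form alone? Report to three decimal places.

4.855

T̂_A = 0.764(88.4) + 0.236(105.3) = 92.38840
T̂_B = 0.624(74.9) + 0.376(108.5) = 87.53360
T̂_A − T̂_B = 4.85480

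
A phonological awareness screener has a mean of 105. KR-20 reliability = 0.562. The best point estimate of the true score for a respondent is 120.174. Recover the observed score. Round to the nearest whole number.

132

T̂ = ρX + (1 − ρ)μ  ⇒  X = (T̂ − (1 − ρ)μ) / ρ
X = (120.174 − 0.438 × 105) / 0.562 = (120.174 − 45.990) / 0.562 = 74.184 / 0.562 = 132.00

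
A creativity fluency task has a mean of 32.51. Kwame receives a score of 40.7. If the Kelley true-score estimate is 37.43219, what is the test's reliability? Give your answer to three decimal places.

T̂ = ρX + (1 − ρ)μ  ⇒  T̂ − μ = ρ(X − μ)
ρ = (T̂ − μ)/(X − μ) = (37.43219 − 32.51) / (40.7 − 32.51) = 4.92219 / 8.19 = 0.60100

0.601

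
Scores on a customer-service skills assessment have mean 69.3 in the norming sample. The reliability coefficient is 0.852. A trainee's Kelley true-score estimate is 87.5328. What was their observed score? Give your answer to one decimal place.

90.7

T̂ = ρX + (1 − ρ)μ  ⇒  X = (T̂ − (1 − ρ)μ) / ρ
X = (87.5328 − 0.148 × 69.3) / 0.852 = (87.5328 − 10.2564) / 0.852 = 77.2764 / 0.852 = 90.700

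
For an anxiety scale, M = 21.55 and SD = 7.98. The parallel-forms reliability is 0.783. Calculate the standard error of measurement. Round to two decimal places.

SEM = SD · √(1 − ρ) = 7.98 × √0.217 = 7.98 × 0.4658 = 3.717

3.72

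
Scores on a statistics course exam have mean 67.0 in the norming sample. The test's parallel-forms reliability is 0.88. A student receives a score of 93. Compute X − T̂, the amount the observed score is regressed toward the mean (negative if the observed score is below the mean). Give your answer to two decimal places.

T̂ = 0.88(93) + 0.12(67.0) = 81.84 + 8.040 = 89.8800 → 89.880
X − T̂ = 93 − 89.880 = 3.120 → 3.12

3.12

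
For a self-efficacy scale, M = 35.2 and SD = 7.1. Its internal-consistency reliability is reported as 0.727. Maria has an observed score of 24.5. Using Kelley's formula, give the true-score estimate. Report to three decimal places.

Weight the observed score by reliability and the mean by (1 − reliability): T̂ = 0.727·24.5 + 0.273·35.2 = 17.8115 + 9.6096 = 27.4211.

27.421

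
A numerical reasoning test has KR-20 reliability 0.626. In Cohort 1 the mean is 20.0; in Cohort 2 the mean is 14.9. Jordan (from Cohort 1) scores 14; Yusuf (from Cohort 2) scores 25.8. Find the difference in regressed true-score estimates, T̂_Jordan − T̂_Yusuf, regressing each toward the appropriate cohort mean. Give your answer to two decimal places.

T̂_Jordan = 0.626(14) + 0.374(20.0) = 16.2440
T̂_Yusuf = 0.626(25.8) + 0.374(14.9) = 21.7234
Difference = 16.2440 − 21.7234 = -5.4794

-5.48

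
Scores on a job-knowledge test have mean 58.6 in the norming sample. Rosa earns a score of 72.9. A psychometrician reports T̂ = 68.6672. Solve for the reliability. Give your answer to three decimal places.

0.704

T̂ = ρX + (1 − ρ)μ  ⇒  T̂ − μ = ρ(X − μ)
ρ = (T̂ − μ)/(X − μ) = (68.6672 − 58.6) / (72.9 − 58.6) = 10.0672 / 14.3 = 0.70400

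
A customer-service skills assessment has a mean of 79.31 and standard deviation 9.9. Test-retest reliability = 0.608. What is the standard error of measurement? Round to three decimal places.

6.198

SEM = SD · √(1 − ρ) = 9.9 × √0.392 = 9.9 × 0.6261 = 6.1984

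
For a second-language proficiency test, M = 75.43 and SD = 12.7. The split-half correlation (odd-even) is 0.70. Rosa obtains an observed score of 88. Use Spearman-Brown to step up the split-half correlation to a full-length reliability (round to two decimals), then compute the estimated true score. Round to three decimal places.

85.737

Spearman-Brown: ρ = 2r/(1 + r) = 2(0.70)/(1 + 0.70) = 1.400/1.70 = 0.8235 → 0.82
Kelley's formula gives T̂ = 0.82·88 + 0.18·75.43 = 72.16 + 13.5774 = 85.7374.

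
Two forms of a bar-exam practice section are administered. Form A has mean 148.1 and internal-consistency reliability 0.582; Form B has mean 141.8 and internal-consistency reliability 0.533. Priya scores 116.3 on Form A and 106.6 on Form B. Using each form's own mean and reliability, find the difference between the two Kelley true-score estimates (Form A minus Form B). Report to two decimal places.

T̂_A = 0.582(116.3) + 0.418(148.1) = 129.5924
T̂_B = 0.533(106.6) + 0.467(141.8) = 123.0384
T̂_A − T̂_B = 6.5540

6.55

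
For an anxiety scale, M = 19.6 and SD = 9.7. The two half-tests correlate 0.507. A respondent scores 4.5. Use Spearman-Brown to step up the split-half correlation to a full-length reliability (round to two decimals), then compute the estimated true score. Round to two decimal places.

9.48

Spearman-Brown: ρ = 2r/(1 + r) = 2(0.507)/(1 + 0.507) = 1.0140/1.507 = 0.6729 → 0.67
T̂ = ρX + (1 − ρ)μ
  = 0.67 × 4.5 + 0.33 × 19.6
  = 3.015 + 6.468
  = 9.483
  ≈ 9.48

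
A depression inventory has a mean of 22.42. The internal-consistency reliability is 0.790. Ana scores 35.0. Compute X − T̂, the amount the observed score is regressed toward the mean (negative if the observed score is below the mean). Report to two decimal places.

2.64

T̂ = ρX + (1 − ρ)μ
  = 0.790 × 35.0 + 0.210 × 22.42
  = 27.6500 + 4.70820
  = 32.3582
  ≈ 32.358
X − T̂ = 35.0 − 32.358 = 2.642 → 2.64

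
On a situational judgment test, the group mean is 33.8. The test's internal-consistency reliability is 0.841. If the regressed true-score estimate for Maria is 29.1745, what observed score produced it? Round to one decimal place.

28.3

T̂ = ρX + (1 − ρ)μ  ⇒  X = (T̂ − (1 − ρ)μ) / ρ
X = (29.1745 − 0.159 × 33.8) / 0.841 = (29.1745 − 5.3742) / 0.841 = 23.8003 / 0.841 = 28.300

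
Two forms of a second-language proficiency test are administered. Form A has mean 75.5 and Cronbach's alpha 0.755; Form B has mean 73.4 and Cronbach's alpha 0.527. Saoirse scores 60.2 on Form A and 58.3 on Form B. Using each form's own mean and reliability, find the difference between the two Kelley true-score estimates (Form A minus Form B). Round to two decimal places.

-1.49

T̂_A = 0.755(60.2) + 0.245(75.5) = 63.9485
T̂_B = 0.527(58.3) + 0.473(73.4) = 65.4423
T̂_A − T̂_B = -1.4938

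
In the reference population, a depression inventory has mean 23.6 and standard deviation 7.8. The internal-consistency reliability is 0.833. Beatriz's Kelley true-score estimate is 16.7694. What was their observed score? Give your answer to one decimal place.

15.4

T̂ = ρX + (1 − ρ)μ  ⇒  X = (T̂ − (1 − ρ)μ) / ρ
X = (16.7694 − 0.167 × 23.6) / 0.833 = (16.7694 − 3.9412) / 0.833 = 12.8282 / 0.833 = 15.400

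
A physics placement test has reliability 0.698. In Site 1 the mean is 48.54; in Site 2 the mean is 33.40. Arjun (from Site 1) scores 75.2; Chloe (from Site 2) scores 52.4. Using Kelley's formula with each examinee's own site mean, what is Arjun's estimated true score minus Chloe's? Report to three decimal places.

T̂_Arjun = 0.698(75.2) + 0.302(48.54) = 67.14868
T̂_Chloe = 0.698(52.4) + 0.302(33.40) = 46.66200
Difference = 67.14868 − 46.66200 = 20.48668

20.487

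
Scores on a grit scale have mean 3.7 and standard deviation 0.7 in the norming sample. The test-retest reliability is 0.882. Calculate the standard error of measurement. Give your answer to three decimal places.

0.240

SEM = SD · √(1 − ρ) = 0.7 × √0.118 = 0.7 × 0.3435 = 0.2405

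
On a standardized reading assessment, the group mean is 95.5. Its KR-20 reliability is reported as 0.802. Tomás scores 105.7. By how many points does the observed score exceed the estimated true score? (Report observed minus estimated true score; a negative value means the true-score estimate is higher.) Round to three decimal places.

2.020

T̂ = 0.802(105.7) + 0.198(95.5) = 84.7714 + 18.9090 = 103.68040 → 103.6804
X − T̂ = 105.7 − 103.6804 = 2.0196 → 2.020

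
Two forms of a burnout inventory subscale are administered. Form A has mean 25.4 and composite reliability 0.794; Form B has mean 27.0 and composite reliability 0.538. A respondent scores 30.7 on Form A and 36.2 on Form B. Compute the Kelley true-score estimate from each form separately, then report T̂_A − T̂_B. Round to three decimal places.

-2.341

T̂_A = 0.794(30.7) + 0.206(25.4) = 29.60820
T̂_B = 0.538(36.2) + 0.462(27.0) = 31.94960
T̂_A − T̂_B = -2.34140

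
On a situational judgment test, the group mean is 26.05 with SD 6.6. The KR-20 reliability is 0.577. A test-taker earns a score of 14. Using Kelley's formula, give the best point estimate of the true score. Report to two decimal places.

T̂ = ρX + (1 − ρ)μ
  = 0.577 × 14 + 0.423 × 26.05
  = 8.078 + 11.01915
  = 19.097
  ≈ 19.10

19.10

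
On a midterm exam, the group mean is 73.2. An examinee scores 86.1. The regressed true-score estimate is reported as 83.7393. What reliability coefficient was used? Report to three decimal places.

T̂ = ρX + (1 − ρ)μ  ⇒  T̂ − μ = ρ(X − μ)
ρ = (T̂ − μ)/(X − μ) = (83.7393 − 73.2) / (86.1 − 73.2) = 10.5393 / 12.9 = 0.81700

0.817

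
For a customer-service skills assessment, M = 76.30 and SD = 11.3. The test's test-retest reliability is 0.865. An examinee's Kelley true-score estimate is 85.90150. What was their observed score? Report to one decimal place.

87.4

T̂ = ρX + (1 − ρ)μ  ⇒  X = (T̂ − (1 − ρ)μ) / ρ
X = (85.90150 − 0.135 × 76.30) / 0.865 = (85.90150 − 10.30050) / 0.865 = 75.60100 / 0.865 = 87.400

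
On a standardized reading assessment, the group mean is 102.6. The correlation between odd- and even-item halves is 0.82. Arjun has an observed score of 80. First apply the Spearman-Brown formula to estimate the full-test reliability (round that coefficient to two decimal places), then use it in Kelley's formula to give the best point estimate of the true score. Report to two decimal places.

Spearman-Brown: ρ = 2r/(1 + r) = 2(0.82)/(1 + 0.82) = 1.640/1.82 = 0.9011 → 0.90
Weight the observed score by reliability and the mean by (1 − reliability): T̂ = 0.90·80 + 0.10·102.6 = 72.00 + 10.260 = 82.260.

82.26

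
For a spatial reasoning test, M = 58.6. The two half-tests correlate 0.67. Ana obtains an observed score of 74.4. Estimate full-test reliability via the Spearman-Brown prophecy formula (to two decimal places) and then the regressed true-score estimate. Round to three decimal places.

71.240

Spearman-Brown: ρ = 2r/(1 + r) = 2(0.67)/(1 + 0.67) = 1.340/1.67 = 0.8024 → 0.80
Kelley's formula gives T̂ = 0.80·74.4 + 0.20·58.6 = 59.520 + 11.720 = 71.2400.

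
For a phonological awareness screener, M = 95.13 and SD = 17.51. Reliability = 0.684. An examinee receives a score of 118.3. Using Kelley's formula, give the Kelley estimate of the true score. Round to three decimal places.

Kelley's formula gives T̂ = 0.684·118.3 + 0.316·95.13 = 80.9172 + 30.06108 = 110.9783.

110.978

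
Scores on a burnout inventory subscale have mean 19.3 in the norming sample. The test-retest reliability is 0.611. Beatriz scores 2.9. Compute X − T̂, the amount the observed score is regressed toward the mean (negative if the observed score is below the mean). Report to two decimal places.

-6.38

T̂ = 0.611(2.9) + 0.389(19.3) = 1.7719 + 7.5077 = 9.2796 → 9.280
X − T̂ = 2.9 − 9.280 = -6.380 → -6.38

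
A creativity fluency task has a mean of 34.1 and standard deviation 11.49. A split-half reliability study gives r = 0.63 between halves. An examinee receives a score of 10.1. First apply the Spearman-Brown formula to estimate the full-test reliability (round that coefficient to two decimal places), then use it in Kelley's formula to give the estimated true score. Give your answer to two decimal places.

15.62

Spearman-Brown: ρ = 2r/(1 + r) = 2(0.63)/(1 + 0.63) = 1.260/1.63 = 0.7730 → 0.77
T̂ = ρX + (1 − ρ)μ
  = 0.77 × 10.1 + 0.23 × 34.1
  = 7.777 + 7.843
  = 15.620
  ≈ 15.62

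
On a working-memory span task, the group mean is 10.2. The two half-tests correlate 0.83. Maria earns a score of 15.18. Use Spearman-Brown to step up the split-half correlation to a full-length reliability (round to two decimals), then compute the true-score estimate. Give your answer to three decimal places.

Spearman-Brown: ρ = 2r/(1 + r) = 2(0.83)/(1 + 0.83) = 1.660/1.83 = 0.9071 → 0.91
Kelley's formula gives T̂ = 0.91·15.18 + 0.09·10.2 = 13.8138 + 0.918 = 14.7318.

14.732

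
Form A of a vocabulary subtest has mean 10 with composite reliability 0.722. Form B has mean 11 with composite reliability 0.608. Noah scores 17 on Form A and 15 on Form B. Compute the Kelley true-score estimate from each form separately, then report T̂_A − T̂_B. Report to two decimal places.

1.62

T̂_A = 0.722(17) + 0.278(10) = 15.0540
T̂_B = 0.608(15) + 0.392(11) = 13.4320
T̂_A − T̂_B = 1.6220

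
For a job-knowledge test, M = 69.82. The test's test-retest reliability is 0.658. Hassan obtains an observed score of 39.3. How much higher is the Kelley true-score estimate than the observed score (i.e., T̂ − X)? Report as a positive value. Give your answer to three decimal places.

Weight the observed score by reliability and the mean by (1 − reliability): T̂ = 0.658·39.3 + 0.342·69.82 = 25.8594 + 23.87844 = 49.73784.
T̂ − X = 49.7378 − 39.3 = 10.4378 → 10.438

10.438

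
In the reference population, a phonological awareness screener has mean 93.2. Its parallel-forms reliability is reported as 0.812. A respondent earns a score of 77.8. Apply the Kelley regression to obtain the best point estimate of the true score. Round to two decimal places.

80.70

T̂ = 0.812(77.8) + 0.188(93.2) = 63.1736 + 17.5216 = 80.695 → 80.70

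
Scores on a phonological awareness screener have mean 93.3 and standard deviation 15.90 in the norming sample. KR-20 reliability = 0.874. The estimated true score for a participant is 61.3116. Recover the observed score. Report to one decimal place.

56.7

T̂ = ρX + (1 − ρ)μ  ⇒  X = (T̂ − (1 − ρ)μ) / ρ
X = (61.3116 − 0.126 × 93.3) / 0.874 = (61.3116 − 11.7558) / 0.874 = 49.5558 / 0.874 = 56.700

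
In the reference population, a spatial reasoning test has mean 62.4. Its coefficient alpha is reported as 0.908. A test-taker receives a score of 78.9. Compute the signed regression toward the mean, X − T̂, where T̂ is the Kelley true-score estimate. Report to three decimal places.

1.518

Regress the observed score toward the mean by the unreliability: T̂ = 0.908·78.9 + 0.092·62.4 = 71.6412 + 5.7408 = 77.38200.
X − T̂ = 78.9 − 77.3820 = 1.5180 → 1.518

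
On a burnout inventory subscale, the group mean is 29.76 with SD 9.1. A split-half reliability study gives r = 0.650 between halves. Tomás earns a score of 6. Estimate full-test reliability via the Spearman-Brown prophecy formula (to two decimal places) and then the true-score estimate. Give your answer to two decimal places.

Spearman-Brown: ρ = 2r/(1 + r) = 2(0.650)/(1 + 0.650) = 1.3000/1.650 = 0.7879 → 0.79
Kelley's formula gives T̂ = 0.79·6 + 0.21·29.76 = 4.74 + 6.2496 = 10.990.

10.99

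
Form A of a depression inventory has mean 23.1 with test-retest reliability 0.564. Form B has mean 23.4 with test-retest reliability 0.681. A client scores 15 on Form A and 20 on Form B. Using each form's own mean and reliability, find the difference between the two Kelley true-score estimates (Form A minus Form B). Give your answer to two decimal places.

-2.55

T̂_A = 0.564(15) + 0.436(23.1) = 18.5316
T̂_B = 0.681(20) + 0.319(23.4) = 21.0846
T̂_A − T̂_B = -2.5530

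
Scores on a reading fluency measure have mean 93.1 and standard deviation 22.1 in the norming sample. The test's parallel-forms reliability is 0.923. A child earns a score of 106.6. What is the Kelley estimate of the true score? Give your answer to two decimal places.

105.56

T̂ = 0.923(106.6) + 0.077(93.1) = 98.3918 + 7.1687 = 105.561 → 105.56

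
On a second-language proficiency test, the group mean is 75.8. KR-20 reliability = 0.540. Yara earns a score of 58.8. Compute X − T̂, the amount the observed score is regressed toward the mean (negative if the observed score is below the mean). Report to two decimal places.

-7.82

Regress the observed score toward the mean by the unreliability: T̂ = 0.540·58.8 + 0.460·75.8 = 31.7520 + 34.8680 = 66.6200.
X − T̂ = 58.8 − 66.620 = -7.820 → -7.82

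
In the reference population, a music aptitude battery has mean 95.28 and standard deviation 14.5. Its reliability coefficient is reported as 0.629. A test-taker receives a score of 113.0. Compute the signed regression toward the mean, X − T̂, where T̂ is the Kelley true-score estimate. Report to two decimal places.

T̂ = 0.629(113.0) + 0.371(95.28) = 71.0770 + 35.34888 = 106.4259 → 106.426
X − T̂ = 113.0 − 106.426 = 6.574 → 6.57

6.57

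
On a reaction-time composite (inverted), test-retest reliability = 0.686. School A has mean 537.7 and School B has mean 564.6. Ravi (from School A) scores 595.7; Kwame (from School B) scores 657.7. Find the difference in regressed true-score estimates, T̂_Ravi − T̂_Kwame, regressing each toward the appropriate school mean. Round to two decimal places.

T̂_Ravi = 0.686(595.7) + 0.314(537.7) = 577.4880
T̂_Kwame = 0.686(657.7) + 0.314(564.6) = 628.4666
Difference = 577.4880 − 628.4666 = -50.9786

-50.98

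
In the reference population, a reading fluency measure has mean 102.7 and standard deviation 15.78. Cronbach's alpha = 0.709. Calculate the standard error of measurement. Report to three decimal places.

8.512

SEM = SD · √(1 − ρ) = 15.78 × √0.291 = 15.78 × 0.5394 = 8.5124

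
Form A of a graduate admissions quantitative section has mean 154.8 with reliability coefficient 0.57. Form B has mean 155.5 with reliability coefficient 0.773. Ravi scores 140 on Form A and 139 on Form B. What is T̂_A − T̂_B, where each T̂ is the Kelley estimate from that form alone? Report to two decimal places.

3.62

T̂_A = 0.57(140) + 0.43(154.8) = 146.3640
T̂_B = 0.773(139) + 0.227(155.5) = 142.7455
T̂_A − T̂_B = 3.6185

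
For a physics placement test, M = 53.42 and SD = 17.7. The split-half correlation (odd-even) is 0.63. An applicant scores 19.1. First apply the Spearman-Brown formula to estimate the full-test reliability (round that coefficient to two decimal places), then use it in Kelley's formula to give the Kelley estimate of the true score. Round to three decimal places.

26.994

Spearman-Brown: ρ = 2r/(1 + r) = 2(0.63)/(1 + 0.63) = 1.260/1.63 = 0.7730 → 0.77
T̂ = ρX + (1 − ρ)μ
  = 0.77 × 19.1 + 0.23 × 53.42
  = 14.707 + 12.2866
  = 26.9936
  ≈ 26.994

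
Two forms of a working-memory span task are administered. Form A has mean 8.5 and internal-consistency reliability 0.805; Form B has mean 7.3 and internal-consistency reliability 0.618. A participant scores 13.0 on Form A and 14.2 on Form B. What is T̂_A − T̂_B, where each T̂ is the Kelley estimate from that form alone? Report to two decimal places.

T̂_A = 0.805(13.0) + 0.195(8.5) = 12.1225
T̂_B = 0.618(14.2) + 0.382(7.3) = 11.5642
T̂_A − T̂_B = 0.5583

0.56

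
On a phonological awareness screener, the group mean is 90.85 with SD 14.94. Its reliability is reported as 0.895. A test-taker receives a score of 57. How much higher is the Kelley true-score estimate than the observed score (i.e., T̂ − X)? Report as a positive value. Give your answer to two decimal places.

3.55

Kelley's formula gives T̂ = 0.895·57 + 0.105·90.85 = 51.015 + 9.53925 = 60.5542.
T̂ − X = 60.554 − 57 = 3.554 → 3.55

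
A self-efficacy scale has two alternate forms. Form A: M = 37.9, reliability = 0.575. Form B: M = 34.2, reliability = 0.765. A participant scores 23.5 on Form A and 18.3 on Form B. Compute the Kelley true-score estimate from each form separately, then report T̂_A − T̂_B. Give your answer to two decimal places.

T̂_A = 0.575(23.5) + 0.425(37.9) = 29.6200
T̂_B = 0.765(18.3) + 0.235(34.2) = 22.0365
T̂_A − T̂_B = 7.5835

7.58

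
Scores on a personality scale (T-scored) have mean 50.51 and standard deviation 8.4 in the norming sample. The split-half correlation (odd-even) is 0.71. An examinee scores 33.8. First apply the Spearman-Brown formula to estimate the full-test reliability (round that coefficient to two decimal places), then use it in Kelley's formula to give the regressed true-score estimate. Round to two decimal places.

Spearman-Brown: ρ = 2r/(1 + r) = 2(0.71)/(1 + 0.71) = 1.420/1.71 = 0.8304 → 0.83
T̂ = 0.83(33.8) + 0.17(50.51) = 28.054 + 8.5867 = 36.641 → 36.64

36.64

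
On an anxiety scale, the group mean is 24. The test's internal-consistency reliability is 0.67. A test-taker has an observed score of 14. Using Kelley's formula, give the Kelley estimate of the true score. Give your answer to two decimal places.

17.30

Regress the observed score toward the mean by the unreliability: T̂ = 0.67·14 + 0.33·24 = 9.38 + 7.92 = 17.300.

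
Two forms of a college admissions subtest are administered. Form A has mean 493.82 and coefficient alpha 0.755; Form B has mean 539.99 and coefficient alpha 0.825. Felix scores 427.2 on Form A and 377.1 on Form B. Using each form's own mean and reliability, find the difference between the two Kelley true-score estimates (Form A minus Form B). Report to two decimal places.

T̂_A = 0.755(427.2) + 0.245(493.82) = 443.5219
T̂_B = 0.825(377.1) + 0.175(539.99) = 405.6058
T̂_A − T̂_B = 37.9161

37.92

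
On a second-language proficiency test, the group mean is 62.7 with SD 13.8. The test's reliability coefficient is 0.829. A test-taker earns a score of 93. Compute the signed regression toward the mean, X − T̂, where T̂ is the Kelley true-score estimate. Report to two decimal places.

T̂ = 0.829(93) + 0.171(62.7) = 77.097 + 10.7217 = 87.8187 → 87.819
X − T̂ = 93 − 87.819 = 5.181 → 5.18

5.18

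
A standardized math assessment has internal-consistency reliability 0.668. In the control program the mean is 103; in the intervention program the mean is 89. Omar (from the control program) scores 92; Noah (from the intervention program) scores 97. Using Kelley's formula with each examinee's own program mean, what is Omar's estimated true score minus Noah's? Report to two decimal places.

1.31

T̂_Omar = 0.668(92) + 0.332(103) = 95.6520
T̂_Noah = 0.668(97) + 0.332(89) = 94.3440
Difference = 95.6520 − 94.3440 = 1.3080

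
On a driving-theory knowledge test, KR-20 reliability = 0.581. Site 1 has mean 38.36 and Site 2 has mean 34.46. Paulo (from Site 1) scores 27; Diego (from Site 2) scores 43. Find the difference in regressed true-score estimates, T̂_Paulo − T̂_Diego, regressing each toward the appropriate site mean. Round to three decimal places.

-7.662

T̂_Paulo = 0.581(27) + 0.419(38.36) = 31.75984
T̂_Diego = 0.581(43) + 0.419(34.46) = 39.42174
Difference = 31.75984 − 39.42174 = -7.66190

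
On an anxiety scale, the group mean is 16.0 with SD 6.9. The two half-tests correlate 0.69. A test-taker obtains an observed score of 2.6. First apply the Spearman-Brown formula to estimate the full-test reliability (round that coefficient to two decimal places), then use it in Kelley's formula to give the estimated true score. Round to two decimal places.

5.01

Spearman-Brown: ρ = 2r/(1 + r) = 2(0.69)/(1 + 0.69) = 1.380/1.69 = 0.8166 → 0.82
Weight the observed score by reliability and the mean by (1 − reliability): T̂ = 0.82·2.6 + 0.18·16.0 = 2.132 + 2.880 = 5.012.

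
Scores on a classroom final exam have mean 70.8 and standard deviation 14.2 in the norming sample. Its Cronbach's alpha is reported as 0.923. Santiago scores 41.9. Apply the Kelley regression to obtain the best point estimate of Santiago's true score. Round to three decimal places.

T̂ = 0.923(41.9) + 0.077(70.8) = 38.6737 + 5.4516 = 44.1253 → 44.125

44.125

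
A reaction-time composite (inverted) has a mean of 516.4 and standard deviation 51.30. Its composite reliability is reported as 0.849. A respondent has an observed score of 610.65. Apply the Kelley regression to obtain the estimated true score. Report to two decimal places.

T̂ = 0.849(610.65) + 0.151(516.4) = 518.44185 + 77.9764 = 596.418 → 596.42

596.42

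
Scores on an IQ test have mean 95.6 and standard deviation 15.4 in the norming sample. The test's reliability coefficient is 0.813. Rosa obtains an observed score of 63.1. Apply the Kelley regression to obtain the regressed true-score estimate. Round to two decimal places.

69.18

Kelley's formula gives T̂ = 0.813·63.1 + 0.187·95.6 = 51.3003 + 17.8772 = 69.177.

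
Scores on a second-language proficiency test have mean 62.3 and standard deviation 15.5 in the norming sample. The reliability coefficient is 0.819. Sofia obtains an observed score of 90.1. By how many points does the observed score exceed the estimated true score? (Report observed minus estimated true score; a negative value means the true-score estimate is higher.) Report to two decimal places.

Kelley's formula gives T̂ = 0.819·90.1 + 0.181·62.3 = 73.7919 + 11.2763 = 85.0682.
X − T̂ = 90.1 − 85.068 = 5.032 → 5.03

5.03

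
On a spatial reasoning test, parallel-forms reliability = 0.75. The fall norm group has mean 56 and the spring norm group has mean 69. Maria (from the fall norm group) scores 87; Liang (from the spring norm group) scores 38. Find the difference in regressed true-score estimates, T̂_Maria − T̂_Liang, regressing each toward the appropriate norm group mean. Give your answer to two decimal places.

T̂_Maria = 0.75(87) + 0.25(56) = 79.2500
T̂_Liang = 0.75(38) + 0.25(69) = 45.7500
Difference = 79.2500 − 45.7500 = 33.5000

33.50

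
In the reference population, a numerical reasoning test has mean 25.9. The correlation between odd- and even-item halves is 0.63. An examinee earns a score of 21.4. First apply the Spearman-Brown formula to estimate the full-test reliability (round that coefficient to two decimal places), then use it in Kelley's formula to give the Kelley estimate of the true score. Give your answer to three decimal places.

Spearman-Brown: ρ = 2r/(1 + r) = 2(0.63)/(1 + 0.63) = 1.260/1.63 = 0.7730 → 0.77
T̂ = 0.77(21.4) + 0.23(25.9) = 16.478 + 5.957 = 22.4350 → 22.435

22.435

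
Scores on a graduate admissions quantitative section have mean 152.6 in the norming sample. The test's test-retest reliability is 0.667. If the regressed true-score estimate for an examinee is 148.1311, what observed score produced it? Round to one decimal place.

145.9

T̂ = ρX + (1 − ρ)μ  ⇒  X = (T̂ − (1 − ρ)μ) / ρ
X = (148.1311 − 0.333 × 152.6) / 0.667 = (148.1311 − 50.8158) / 0.667 = 97.3153 / 0.667 = 145.900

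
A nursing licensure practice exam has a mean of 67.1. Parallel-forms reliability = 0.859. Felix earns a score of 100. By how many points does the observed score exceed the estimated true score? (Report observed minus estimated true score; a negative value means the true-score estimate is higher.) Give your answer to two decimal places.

4.64

T̂ = 0.859(100) + 0.141(67.1) = 85.900 + 9.4611 = 95.3611 → 95.361
X − T̂ = 100 − 95.361 = 4.639 → 4.64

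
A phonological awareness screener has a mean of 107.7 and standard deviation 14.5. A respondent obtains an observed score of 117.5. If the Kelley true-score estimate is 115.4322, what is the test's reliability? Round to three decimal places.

T̂ = ρX + (1 − ρ)μ  ⇒  T̂ − μ = ρ(X − μ)
ρ = (T̂ − μ)/(X − μ) = (115.4322 − 107.7) / (117.5 − 107.7) = 7.7322 / 9.8 = 0.78900

0.789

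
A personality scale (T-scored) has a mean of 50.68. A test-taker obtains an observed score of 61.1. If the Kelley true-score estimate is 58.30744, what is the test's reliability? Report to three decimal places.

0.732

T̂ = ρX + (1 − ρ)μ  ⇒  T̂ − μ = ρ(X − μ)
ρ = (T̂ − μ)/(X − μ) = (58.30744 − 50.68) / (61.1 − 50.68) = 7.62744 / 10.42 = 0.73200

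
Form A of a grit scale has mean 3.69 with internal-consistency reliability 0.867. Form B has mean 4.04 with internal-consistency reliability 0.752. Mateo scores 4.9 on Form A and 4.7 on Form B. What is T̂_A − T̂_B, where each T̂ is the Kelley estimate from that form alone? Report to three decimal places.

T̂_A = 0.867(4.9) + 0.133(3.69) = 4.73907
T̂_B = 0.752(4.7) + 0.248(4.04) = 4.53632
T̂_A − T̂_B = 0.20275

0.203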